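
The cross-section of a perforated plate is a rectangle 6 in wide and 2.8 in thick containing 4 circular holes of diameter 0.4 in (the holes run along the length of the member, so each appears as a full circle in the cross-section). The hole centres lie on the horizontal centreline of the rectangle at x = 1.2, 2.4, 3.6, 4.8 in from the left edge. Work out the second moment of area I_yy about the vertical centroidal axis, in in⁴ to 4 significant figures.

Split into non-overlapping primitives; take the origin at the lower-left of the bounding box.
Plate: 6 × 2.8, A = 16.8 in², x = 3 in, Ī = 50.4 in⁴.
Hole 1 (subtracted): ⌀0.4, A = 0.125664 in², x = 1.2 in, Ī = 0.00125664 in⁴.
Hole 2 (subtracted): ⌀0.4, A = 0.125664 in², x = 2.4 in, Ī = 0.00125664 in⁴.
Hole 3 (subtracted): ⌀0.4, A = 0.125664 in², x = 3.6 in, Ī = 0.00125664 in⁴.
Hole 4 (subtracted): ⌀0.4, A = 0.125664 in², x = 4.8 in, Ī = 0.00125664 in⁴.
By symmetry the centroid is at mid-width, x̄ = 3 in.
Transfer each piece to the vertical centroidal axis using Ī + A·d² with d = x − 3:
  plate: d = 0 in → contributes +50.4 in⁴
  hole 1: d = -1.8 in → contributes −0.408407 in⁴
  hole 2: d = -0.6 in → contributes −0.0464956 in⁴
  hole 3: d = 0.6 in → contributes −0.0464956 in⁴
  hole 4: d = 1.8 in → contributes −0.408407 in⁴
Total I = 49.4902 in⁴.

I_yy ≈ 49.49 in⁴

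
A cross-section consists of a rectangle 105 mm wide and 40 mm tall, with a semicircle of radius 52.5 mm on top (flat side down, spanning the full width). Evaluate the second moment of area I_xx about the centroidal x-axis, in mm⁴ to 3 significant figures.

I_xx ≈ 5.21 × 10⁶ mm⁴

Decompose the section into non-overlapping parts with the origin at the bottom-left of its bounding rectangle.
Rectangular body: 105 × 40, A = 4 200 mm², y = 20 mm, Ī = 560 000 mm⁴.
Semicircular cap: semicircle r = 52.5, A = 4329.5 mm², y = 62.282 mm, Ī = 833 814 mm⁴.
Centroid: ȳ = ΣA·y / ΣA = 41.462 mm.
Transfer each piece to the centroidal x-axis using Ī + A·d² with d = y − 41.462:
  rectangular body: d = -21.462 mm → contributes +2 494 564 mm⁴
  semicircular cap: d = 20.82 mm → contributes +2 710 510 mm⁴
Total I = 5 205 074 mm⁴.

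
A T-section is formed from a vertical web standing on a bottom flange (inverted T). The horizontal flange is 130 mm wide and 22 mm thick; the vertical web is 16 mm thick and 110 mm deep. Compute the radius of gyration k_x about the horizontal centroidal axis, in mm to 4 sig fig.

k_x ≈ 37.90 mm

Decompose the section into non-overlapping parts with the origin at the bottom-left of its bounding rectangle.
Flange: 130 × 22, A = 2 860 mm², y = 11 mm, Ī = 115 353 mm⁴.
Web: 16 × 110, A = 1 760 mm², y = 77 mm, Ī = 1 774 667 mm⁴.
Centroid: ȳ = ΣA·y / ΣA = 36.1429 mm.
Transfer each piece to the horizontal centroidal axis using Ī + A·d² with d = y − 36.1429:
  flange: d = -25.1429 mm → contributes +1 923 340 mm⁴
  web: d = 40.8571 mm → contributes +4 712 645 mm⁴
Total I = 6 635 986 mm⁴.
Radius of gyration: k = √(I/A) = √(6 635 986 / 4 620) = 37.8993 mm.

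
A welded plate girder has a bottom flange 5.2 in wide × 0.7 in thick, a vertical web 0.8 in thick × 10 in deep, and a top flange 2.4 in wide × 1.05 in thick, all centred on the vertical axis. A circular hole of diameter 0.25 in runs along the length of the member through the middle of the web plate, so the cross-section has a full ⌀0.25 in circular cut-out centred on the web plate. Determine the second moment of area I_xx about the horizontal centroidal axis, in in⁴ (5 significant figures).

I_xx ≈ 245.97 in⁴

Split into non-overlapping primitives; take the origin at the lower-left of the bounding box.
Bottom plate: 5.2 × 0.7, A = 3.64 in², y = 0.35 in, Ī = 0.1486333 in⁴.
Web plate: 0.8 × 10, A = 8 in², y = 5.7 in, Ī = 66.66667 in⁴.
Top plate: 2.4 × 1.05, A = 2.52 in², y = 11.225 in, Ī = 0.231525 in⁴.
Hole (subtracted): ⌀0.25, A = 0.04908739 in², y = 5.7 in, Ī = 0.0001917476 in⁴.
Centroid: ȳ = ΣA·y / ΣA = 5.306617 in.
Transfer each piece to the horizontal centroidal axis using Ī + A·d² with d = y − 5.306617:
  bottom plate: d = -4.956617 in → contributes +89.57633 in⁴
  web plate: d = 0.3933835 in → contributes +67.90467 in⁴
  top plate: d = 5.918383 in → contributes +88.50023 in⁴
  hole: d = 0.3933835 in → contributes −0.007788048 in⁴
Total I = 245.9734 in⁴.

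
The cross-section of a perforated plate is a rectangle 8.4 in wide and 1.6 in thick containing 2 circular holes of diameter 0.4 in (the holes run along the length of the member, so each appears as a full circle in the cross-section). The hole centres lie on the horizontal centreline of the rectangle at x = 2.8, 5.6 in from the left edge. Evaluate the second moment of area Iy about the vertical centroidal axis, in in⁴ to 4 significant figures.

Treat the section as a set of non-overlapping primitives; coordinates are from the bounding-box lower-left.
Plate: 8.4 × 1.6, A = 13.44 in², x = 4.2 in, Ī = 79.0272 in⁴.
Hole 1 (subtracted): ⌀0.4, A = 0.125664 in², x = 2.8 in, Ī = 0.00125664 in⁴.
Hole 2 (subtracted): ⌀0.4, A = 0.125664 in², x = 5.6 in, Ī = 0.00125664 in⁴.
By symmetry the centroid is at mid-width, x̄ = 4.2 in.
Transfer each piece to the vertical centroidal axis using Ī + A·d² with d = x − 4.2:
  plate: d = 0 in → contributes +79.0272 in⁴
  hole 1: d = -1.4 in → contributes −0.247558 in⁴
  hole 2: d = 1.4 in → contributes −0.247558 in⁴
Total I = 78.5321 in⁴.

Iy ≈ 78.53 in⁴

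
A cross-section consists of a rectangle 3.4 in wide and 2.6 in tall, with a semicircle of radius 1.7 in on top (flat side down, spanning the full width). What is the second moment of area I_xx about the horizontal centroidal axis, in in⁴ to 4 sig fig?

I_xx ≈ 18.15 in⁴

Treat the section as a set of non-overlapping primitives; coordinates are from the bounding-box lower-left.
Rectangular body: 3.4 × 2.6, A = 8.84 in², y = 1.3 in, Ī = 4.97987 in⁴.
Semicircular cap: semicircle r = 1.7, A = 4.5396 in², y = 3.3215 in, Ī = 0.916701 in⁴.
Centroid: ȳ = ΣA·y / ΣA = 1.98588 in.
Transfer each piece to the horizontal centroidal axis using Ī + A·d² with d = y − 1.98588:
  rectangular body: d = -0.685881 in → contributes +9.13849 in⁴
  semicircular cap: d = 1.33562 in → contributes +9.01483 in⁴
Total I = 18.1533 in⁴.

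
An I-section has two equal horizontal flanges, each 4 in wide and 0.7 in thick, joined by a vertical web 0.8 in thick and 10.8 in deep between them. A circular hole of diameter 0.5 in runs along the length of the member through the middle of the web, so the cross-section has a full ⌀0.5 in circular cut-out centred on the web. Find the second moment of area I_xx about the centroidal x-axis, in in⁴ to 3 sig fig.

Decompose the section into non-overlapping parts with the origin at the bottom-left of its bounding rectangle.
Bottom flange: 4 × 0.7, A = 2.8 in², y = 0.35 in, Ī = 0.11433 in⁴.
Web: 0.8 × 10.8, A = 8.64 in², y = 6.1 in, Ī = 83.981 in⁴.
Top flange: 4 × 0.7, A = 2.8 in², y = 11.85 in, Ī = 0.11433 in⁴.
Hole (subtracted): ⌀0.5, A = 0.19635 in², y = 6.1 in, Ī = 0.003068 in⁴.
By symmetry the centroid is at mid-height, ȳ = 6.1 in.
Transfer each piece to the centroidal x-axis using Ī + A·d² with d = y − 6.1:
  bottom flange: d = -5.75 in → contributes +92.689 in⁴
  web: d = 0 in → contributes +83.981 in⁴
  top flange: d = 5.75 in → contributes +92.689 in⁴
  hole: d = 0 in → contributes −0.003068 in⁴
Total I = 269.36 in⁴.

I_xx ≈ 269 in⁴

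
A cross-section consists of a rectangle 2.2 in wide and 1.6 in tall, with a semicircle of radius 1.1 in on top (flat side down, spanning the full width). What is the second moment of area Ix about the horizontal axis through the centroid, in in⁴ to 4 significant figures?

Decompose the section into non-overlapping parts with the origin at the bottom-left of its bounding rectangle.
Rectangular body: 2.2 × 1.6, A = 3.52 in², y = 0.8 in, Ī = 0.750933 in⁴.
Semicircular cap: semicircle r = 1.1, A = 1.90066 in², y = 2.06685 in, Ī = 0.160695 in⁴.
Centroid: ȳ = ΣA·y / ΣA = 1.2442 in.
Transfer each piece to the horizontal axis through the centroid using Ī + A·d² with d = y − 1.2442:
  rectangular body: d = -0.444201 in → contributes +1.44548 in⁴
  semicircular cap: d = 0.822653 in → contributes +1.44699 in⁴
Total I = 2.89247 in⁴.

Ix ≈ 2.892 in⁴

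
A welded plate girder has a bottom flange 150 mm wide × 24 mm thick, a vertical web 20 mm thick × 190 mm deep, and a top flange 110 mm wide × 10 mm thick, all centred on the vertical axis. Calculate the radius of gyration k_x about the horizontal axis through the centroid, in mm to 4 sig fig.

k_x ≈ 80.38 mm

Decompose the section into non-overlapping parts with the origin at the bottom-left of its bounding rectangle.
Bottom plate: 150 × 24, A = 3 600 mm², y = 12 mm, Ī = 172 800 mm⁴.
Web plate: 20 × 190, A = 3 800 mm², y = 119 mm, Ī = 11 431 667 mm⁴.
Top plate: 110 × 10, A = 1 100 mm², y = 219 mm, Ī = 9166.67 mm⁴.
Centroid: ȳ = ΣA·y / ΣA = 86.6235 mm.
Transfer each piece to the horizontal axis through the centroid using Ī + A·d² with d = y − 86.6235:
  bottom plate: d = -74.6235 mm → contributes +20 220 016 mm⁴
  web plate: d = 32.3765 mm → contributes +15 414 963 mm⁴
  top plate: d = 132.376 mm → contributes +19 285 050 mm⁴
Total I = 54 920 029 mm⁴.
Radius of gyration: k = √(I/A) = √(54 920 029 / 8 500) = 80.3815 mm.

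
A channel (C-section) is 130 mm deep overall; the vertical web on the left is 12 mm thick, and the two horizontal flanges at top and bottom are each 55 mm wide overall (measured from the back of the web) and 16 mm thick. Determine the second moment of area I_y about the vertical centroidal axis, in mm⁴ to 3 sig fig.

I_y ≈ 7.84 × 10⁵ mm⁴

Decompose the section into non-overlapping parts with the origin at the bottom-left of its bounding rectangle.
Web: 12 × 130, A = 1 560 mm², x = 6 mm, Ī = 18 720 mm⁴.
Top flange (beyond web): 43 × 16, A = 688 mm², x = 33.5 mm, Ī = 106 009 mm⁴.
Bottom flange (beyond web): 43 × 16, A = 688 mm², x = 33.5 mm, Ī = 106 009 mm⁴.
Centroid: x̄ = ΣA·x / ΣA = 18.888 mm.
Transfer each piece to the vertical centroidal axis using Ī + A·d² with d = x − 18.888:
  web: d = -12.888 mm → contributes +277 848 mm⁴
  top flange (beyond web): d = 14.612 mm → contributes +252 899 mm⁴
  bottom flange (beyond web): d = 14.612 mm → contributes +252 899 mm⁴
Total I = 783 646 mm⁴.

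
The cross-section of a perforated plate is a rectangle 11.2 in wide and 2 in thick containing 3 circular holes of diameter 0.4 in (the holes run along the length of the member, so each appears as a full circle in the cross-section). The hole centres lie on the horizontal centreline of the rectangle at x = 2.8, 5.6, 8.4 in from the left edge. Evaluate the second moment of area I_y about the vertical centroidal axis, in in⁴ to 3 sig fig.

I_y ≈ 232 in⁴

Decompose the section into non-overlapping parts with the origin at the bottom-left of its bounding rectangle.
Plate: 11.2 × 2, A = 22.4 in², x = 5.6 in, Ī = 234.15 in⁴.
Hole 1 (subtracted): ⌀0.4, A = 0.12566 in², x = 2.8 in, Ī = 0.0012566 in⁴.
Hole 2 (subtracted): ⌀0.4, A = 0.12566 in², x = 5.6 in, Ī = 0.0012566 in⁴.
Hole 3 (subtracted): ⌀0.4, A = 0.12566 in², x = 8.4 in, Ī = 0.0012566 in⁴.
By symmetry the centroid is at mid-width, x̄ = 5.6 in.
Transfer each piece to the vertical centroidal axis using Ī + A·d² with d = x − 5.6:
  plate: d = 0 in → contributes +234.15 in⁴
  hole 1: d = -2.8 in → contributes −0.98646 in⁴
  hole 2: d = 0 in → contributes −0.0012566 in⁴
  hole 3: d = 2.8 in → contributes −0.98646 in⁴
Total I = 232.18 in⁴.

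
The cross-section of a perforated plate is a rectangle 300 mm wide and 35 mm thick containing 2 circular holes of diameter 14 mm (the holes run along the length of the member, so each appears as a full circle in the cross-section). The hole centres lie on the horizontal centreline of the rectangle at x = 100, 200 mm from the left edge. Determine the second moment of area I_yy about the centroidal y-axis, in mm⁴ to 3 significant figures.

I_yy ≈ 7.80 × 10⁷ mm⁴

Split into non-overlapping primitives; take the origin at the lower-left of the bounding box.
Plate: 300 × 35, A = 10 500 mm², x = 150 mm, Ī = 78 750 000 mm⁴.
Hole 1 (subtracted): ⌀14, A = 153.94 mm², x = 100 mm, Ī = 1885.7 mm⁴.
Hole 2 (subtracted): ⌀14, A = 153.94 mm², x = 200 mm, Ī = 1885.7 mm⁴.
By symmetry the centroid is at mid-width, x̄ = 150 mm.
Transfer each piece to the centroidal y-axis using Ī + A·d² with d = x − 150:
  plate: d = 0 mm → contributes +78 750 000 mm⁴
  hole 1: d = -50 mm → contributes −386 731 mm⁴
  hole 2: d = 50 mm → contributes −386 731 mm⁴
Total I = 77 976 538 mm⁴.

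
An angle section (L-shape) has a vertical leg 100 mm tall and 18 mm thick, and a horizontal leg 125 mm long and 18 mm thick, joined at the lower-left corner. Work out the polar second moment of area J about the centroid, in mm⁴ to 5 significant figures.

Break the section into simple shapes (no overlaps), measuring from the bottom-left corner of the bounding box.
Vertical leg: 18 × 100, A = 1 800 mm², y = 50 mm, Ī = 1 500 000 mm⁴.
Horizontal leg (remainder): 107 × 18, A = 1 926 mm², y = 9 mm, Ī = 52 002 mm⁴.
Centroid: ȳ = ΣA·y / ΣA = 28.80676 mm.
Transfer each piece to the centroidal x-axis using Ī + A·d² with d = y − 28.80676:
  vertical leg: d = 21.19324 mm → contributes +2 308 476 mm⁴
  horizontal leg (remainder): d = -19.80676 mm → contributes +807 587 mm⁴
Total I = 3 116 063 mm⁴.
For the y-axis: x̄ = 41.30676 mm.
Repeating about the centroidal y-axis gives I_y = 5 520 675 mm⁴.
Polar second moment: J = I_x + I_y = 8 636 738 mm⁴.

J ≈ 8.6367 × 10⁶ mm⁴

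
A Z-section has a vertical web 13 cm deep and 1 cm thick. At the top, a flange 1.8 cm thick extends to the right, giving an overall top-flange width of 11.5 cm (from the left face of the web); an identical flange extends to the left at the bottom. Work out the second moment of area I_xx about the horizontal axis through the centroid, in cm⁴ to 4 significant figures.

Split into non-overlapping primitives; take the origin at the lower-left of the bounding box.
Web: 1 × 13, A = 13 cm², y = 6.5 cm, Ī = 183.083 cm⁴.
Top flange (beyond web): 10.5 × 1.8, A = 18.9 cm², y = 12.1 cm, Ī = 5.103 cm⁴.
Bottom flange (beyond web): 10.5 × 1.8, A = 18.9 cm², y = 0.9 cm, Ī = 5.103 cm⁴.
Centroid: ȳ = ΣA·y / ΣA = 6.5 cm.
Transfer each piece to the horizontal axis through the centroid using Ī + A·d² with d = y − 6.5:
  web: d = 0 cm → contributes +183.083 cm⁴
  top flange (beyond web): d = 5.6 cm → contributes +597.807 cm⁴
  bottom flange (beyond web): d = -5.6 cm → contributes +597.807 cm⁴
Total I = 1378.7 cm⁴.

I_xx ≈ 1379 cm⁴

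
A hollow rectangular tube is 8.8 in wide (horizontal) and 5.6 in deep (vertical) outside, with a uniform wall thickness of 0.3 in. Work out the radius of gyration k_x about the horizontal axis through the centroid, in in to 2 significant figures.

Treat the section as a set of non-overlapping primitives; coordinates are from the bounding-box lower-left.
Outer rectangle: 8.8 × 5.6, A = 49.28 in², y = 2.8 in, Ī = 128.8 in⁴.
Inner void (subtracted): 8.2 × 5, A = 41 in², y = 2.8 in, Ī = 85.42 in⁴.
By symmetry the centroid is at mid-height, ȳ = 2.8 in.
All pieces are centred on the horizontal axis through the centroid, so I = ΣĪ (holes subtracted) = 43.37 in⁴.
Radius of gyration: k = √(I/A) = √(43.37 / 8.28) = 2.289 in.

k_x ≈ 2.3 in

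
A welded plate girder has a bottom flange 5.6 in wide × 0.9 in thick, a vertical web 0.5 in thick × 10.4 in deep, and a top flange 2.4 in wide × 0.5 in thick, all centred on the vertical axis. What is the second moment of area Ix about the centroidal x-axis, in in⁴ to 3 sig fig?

Ix ≈ 202 in⁴

Split into non-overlapping primitives; take the origin at the lower-left of the bounding box.
Bottom plate: 5.6 × 0.9, A = 5.04 in², y = 0.45 in, Ī = 0.3402 in⁴.
Web plate: 0.5 × 10.4, A = 5.2 in², y = 6.1 in, Ī = 46.869 in⁴.
Top plate: 2.4 × 0.5, A = 1.2 in², y = 11.55 in, Ī = 0.025 in⁴.
Centroid: ȳ = ΣA·y / ΣA = 4.1825 in.
Transfer each piece to the centroidal x-axis using Ī + A·d² with d = y − 4.1825:
  bottom plate: d = -3.7325 in → contributes +70.556 in⁴
  web plate: d = 1.9175 in → contributes +65.988 in⁴
  top plate: d = 7.3675 in → contributes +65.161 in⁴
Total I = 201.71 in⁴.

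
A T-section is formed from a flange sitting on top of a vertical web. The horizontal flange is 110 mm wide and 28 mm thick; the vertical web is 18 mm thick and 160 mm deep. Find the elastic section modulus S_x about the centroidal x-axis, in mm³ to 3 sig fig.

Split into non-overlapping primitives; take the origin at the lower-left of the bounding box.
Flange: 110 × 28, A = 3 080 mm², y = 174 mm, Ī = 201 227 mm⁴.
Web: 18 × 160, A = 2 880 mm², y = 80 mm, Ī = 6 144 000 mm⁴.
Centroid: ȳ = ΣA·y / ΣA = 128.58 mm.
Transfer each piece to the centroidal x-axis using Ī + A·d² with d = y − 128.58:
  flange: d = 45.423 mm → contributes +6 555 983 mm⁴
  web: d = -48.577 mm → contributes +12 940 058 mm⁴
Total I = 19 496 041 mm⁴.
Extreme fibre distance c = 128.58 mm; S = I/c = 151 629 mm³.

S_x ≈ 1.52 × 10⁵ mm³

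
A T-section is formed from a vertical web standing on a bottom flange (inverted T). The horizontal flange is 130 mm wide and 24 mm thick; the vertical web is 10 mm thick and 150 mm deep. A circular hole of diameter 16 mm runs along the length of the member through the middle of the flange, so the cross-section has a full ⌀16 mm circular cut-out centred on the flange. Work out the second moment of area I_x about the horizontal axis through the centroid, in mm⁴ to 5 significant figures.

Decompose the section into non-overlapping parts with the origin at the bottom-left of its bounding rectangle.
Flange: 130 × 24, A = 3 120 mm², y = 12 mm, Ī = 149 760 mm⁴.
Web: 10 × 150, A = 1 500 mm², y = 99 mm, Ī = 2 812 500 mm⁴.
Hole (subtracted): ⌀16, A = 201.0619 mm², y = 12 mm, Ī = 3216.991 mm⁴.
Centroid: ȳ = ΣA·y / ΣA = 41.53198 mm.
Transfer each piece to the horizontal axis through the centroid using Ī + A·d² with d = y − 41.53198:
  flange: d = -29.53198 mm → contributes +2 870 830 mm⁴
  web: d = 57.46802 mm → contributes +7 766 360 mm⁴
  hole: d = -29.53198 mm → contributes −178570.7 mm⁴
Total I = 10 458 619 mm⁴.

I_x ≈ 1.0459 × 10⁷ mm⁴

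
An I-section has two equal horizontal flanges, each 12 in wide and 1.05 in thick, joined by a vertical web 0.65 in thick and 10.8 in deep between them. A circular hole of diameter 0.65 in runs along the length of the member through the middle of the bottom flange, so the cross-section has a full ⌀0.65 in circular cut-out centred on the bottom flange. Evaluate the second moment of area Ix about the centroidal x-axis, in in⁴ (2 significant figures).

Treat the section as a set of non-overlapping primitives; coordinates are from the bounding-box lower-left.
Bottom flange: 12 × 1.05, A = 12.6 in², y = 0.525 in, Ī = 1.158 in⁴.
Web: 0.65 × 10.8, A = 7.02 in², y = 6.45 in, Ī = 68.23 in⁴.
Top flange: 12 × 1.05, A = 12.6 in², y = 12.38 in, Ī = 1.158 in⁴.
Hole (subtracted): ⌀0.65, A = 0.3318 in², y = 0.525 in, Ī = 0.008762 in⁴.
Centroid: ȳ = ΣA·y / ΣA = 6.512 in.
Transfer each piece to the centroidal x-axis using Ī + A·d² with d = y − 6.512:
  bottom flange: d = -5.987 in → contributes +452.7 in⁴
  web: d = -0.06166 in → contributes +68.26 in⁴
  top flange: d = 5.863 in → contributes +434.3 in⁴
  hole: d = -5.987 in → contributes −11.9 in⁴
Total I = 943.4 in⁴.

Ix ≈ 940 in⁴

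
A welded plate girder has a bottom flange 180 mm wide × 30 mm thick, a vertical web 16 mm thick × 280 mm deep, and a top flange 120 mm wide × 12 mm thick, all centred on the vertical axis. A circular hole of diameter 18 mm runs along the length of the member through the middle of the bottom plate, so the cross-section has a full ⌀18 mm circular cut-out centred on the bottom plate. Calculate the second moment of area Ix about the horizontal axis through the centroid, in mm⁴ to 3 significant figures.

Decompose the section into non-overlapping parts with the origin at the bottom-left of its bounding rectangle.
Bottom plate: 180 × 30, A = 5 400 mm², y = 15 mm, Ī = 405 000 mm⁴.
Web plate: 16 × 280, A = 4 480 mm², y = 170 mm, Ī = 29 269 333 mm⁴.
Top plate: 120 × 12, A = 1 440 mm², y = 316 mm, Ī = 17 280 mm⁴.
Hole (subtracted): ⌀18, A = 254.47 mm², y = 15 mm, Ī = 5 153 mm⁴.
Centroid: ȳ = ΣA·y / ΣA = 116.92 mm.
Transfer each piece to the horizontal axis through the centroid using Ī + A·d² with d = y − 116.92:
  bottom plate: d = -101.92 mm → contributes +56 502 593 mm⁴
  web plate: d = 53.076 mm → contributes +41 889 907 mm⁴
  top plate: d = 199.08 mm → contributes +57 086 450 mm⁴
  hole: d = -101.92 mm → contributes −2 648 690 mm⁴
Total I = 152 830 260 mm⁴.

Ix ≈ 1.53 × 10⁸ mm⁴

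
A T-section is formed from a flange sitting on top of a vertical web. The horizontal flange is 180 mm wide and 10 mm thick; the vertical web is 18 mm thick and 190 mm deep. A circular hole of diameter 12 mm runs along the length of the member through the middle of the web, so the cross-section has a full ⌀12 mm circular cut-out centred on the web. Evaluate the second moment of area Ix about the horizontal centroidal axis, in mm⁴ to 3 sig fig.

Ix ≈ 2.20 × 10⁷ mm⁴

Decompose the section into non-overlapping parts with the origin at the bottom-left of its bounding rectangle.
Flange: 180 × 10, A = 1 800 mm², y = 195 mm, Ī = 15 000 mm⁴.
Web: 18 × 190, A = 3 420 mm², y = 95 mm, Ī = 10 288 500 mm⁴.
Hole (subtracted): ⌀12, A = 113.1 mm², y = 95 mm, Ī = 1017.9 mm⁴.
Centroid: ȳ = ΣA·y / ΣA = 130.25 mm.
Transfer each piece to the horizontal centroidal axis using Ī + A·d² with d = y − 130.25:
  flange: d = 64.754 mm → contributes +7 562 449 mm⁴
  web: d = -35.246 mm → contributes +14 537 199 mm⁴
  hole: d = -35.246 mm → contributes −141 520 mm⁴
Total I = 21 958 128 mm⁴.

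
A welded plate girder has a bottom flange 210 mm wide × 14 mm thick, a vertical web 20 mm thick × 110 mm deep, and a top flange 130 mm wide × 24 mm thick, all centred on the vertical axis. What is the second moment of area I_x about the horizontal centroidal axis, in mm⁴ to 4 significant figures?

Split into non-overlapping primitives; take the origin at the lower-left of the bounding box.
Bottom plate: 210 × 14, A = 2 940 mm², y = 7 mm, Ī = 48 020 mm⁴.
Web plate: 20 × 110, A = 2 200 mm², y = 69 mm, Ī = 2 218 333 mm⁴.
Top plate: 130 × 24, A = 3 120 mm², y = 136 mm, Ī = 149 760 mm⁴.
Centroid: ȳ = ΣA·y / ΣA = 72.2397 mm.
Transfer each piece to the horizontal centroidal axis using Ī + A·d² with d = y − 72.2397:
  bottom plate: d = -65.2397 mm → contributes +12 561 306 mm⁴
  web plate: d = -3.23971 mm → contributes +2 241 424 mm⁴
  top plate: d = 63.7603 mm → contributes +12 833 729 mm⁴
Total I = 27 636 459 mm⁴.

I_x ≈ 2.764 × 10⁷ mm⁴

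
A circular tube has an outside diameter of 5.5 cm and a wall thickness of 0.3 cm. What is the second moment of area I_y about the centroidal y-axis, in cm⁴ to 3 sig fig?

Decompose the section into non-overlapping parts with the origin at the bottom-left of its bounding rectangle.
Outer circle: ⌀5.5, A = 23.758 cm², x = 2.75 cm, Ī = 44.918 cm⁴.
Bore (subtracted): ⌀4.9, A = 18.857 cm², x = 2.75 cm, Ī = 28.298 cm⁴.
By symmetry the centroid is at mid-width, x̄ = 2.75 cm.
All pieces are centred on the centroidal y-axis, so I = ΣĪ (holes subtracted) = 16.62 cm⁴.

I_y ≈ 16.6 cm⁴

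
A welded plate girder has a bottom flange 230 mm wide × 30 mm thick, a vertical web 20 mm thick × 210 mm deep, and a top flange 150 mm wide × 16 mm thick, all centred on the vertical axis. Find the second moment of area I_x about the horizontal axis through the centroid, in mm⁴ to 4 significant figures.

I_x ≈ 1.230 × 10⁸ mm⁴

Split into non-overlapping primitives; take the origin at the lower-left of the bounding box.
Bottom plate: 230 × 30, A = 6 900 mm², y = 15 mm, Ī = 517 500 mm⁴.
Web plate: 20 × 210, A = 4 200 mm², y = 135 mm, Ī = 15 435 000 mm⁴.
Top plate: 150 × 16, A = 2 400 mm², y = 248 mm, Ī = 51 200 mm⁴.
Centroid: ȳ = ΣA·y / ΣA = 93.7556 mm.
Transfer each piece to the horizontal axis through the centroid using Ī + A·d² with d = y − 93.7556:
  bottom plate: d = -78.7556 mm → contributes +43 314 319 mm⁴
  web plate: d = 41.2444 mm → contributes +22 579 638 mm⁴
  top plate: d = 154.244 mm → contributes +57 150 437 mm⁴
Total I = 123 044 393 mm⁴.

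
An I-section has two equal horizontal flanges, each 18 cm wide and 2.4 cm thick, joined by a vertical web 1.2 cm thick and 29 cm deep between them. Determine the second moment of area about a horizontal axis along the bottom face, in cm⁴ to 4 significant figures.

I_base ≈ 5.839 × 10⁴ cm⁴

Break the section into simple shapes (no overlaps), measuring from the bottom-left corner of the bounding box.
Bottom flange: 18 × 2.4, A = 43.2 cm², y = 1.2 cm, Ī = 20.736 cm⁴.
Web: 1.2 × 29, A = 34.8 cm², y = 16.9 cm, Ī = 2438.9 cm⁴.
Top flange: 18 × 2.4, A = 43.2 cm², y = 32.6 cm, Ī = 20.736 cm⁴.
Transfer each piece to a horizontal axis along the bottom face using Ī + A·d² with d = y − 0:
  bottom flange: d = 1.2 cm → contributes +82.944 cm⁴
  web: d = 16.9 cm → contributes +12378.1 cm⁴
  top flange: d = 32.6 cm → contributes +45 932 cm⁴
Total I = 58 393 cm⁴.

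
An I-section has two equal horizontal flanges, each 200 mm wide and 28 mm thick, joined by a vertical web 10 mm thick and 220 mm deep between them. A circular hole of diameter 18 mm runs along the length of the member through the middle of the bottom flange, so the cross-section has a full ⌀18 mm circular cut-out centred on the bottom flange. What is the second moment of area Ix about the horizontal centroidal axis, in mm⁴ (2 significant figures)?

Ix ≈ 1.8 × 10⁸ mm⁴

Split into non-overlapping primitives; take the origin at the lower-left of the bounding box.
Bottom flange: 200 × 28, A = 5 600 mm², y = 14 mm, Ī = 365 867 mm⁴.
Web: 10 × 220, A = 2 200 mm², y = 138 mm, Ī = 8 873 333 mm⁴.
Top flange: 200 × 28, A = 5 600 mm², y = 262 mm, Ī = 365 867 mm⁴.
Hole (subtracted): ⌀18, A = 254.5 mm², y = 14 mm, Ī = 5 153 mm⁴.
Centroid: ȳ = ΣA·y / ΣA = 140.4 mm.
Transfer each piece to the horizontal centroidal axis using Ī + A·d² with d = y − 140.4:
  bottom flange: d = -126.4 mm → contributes +89 837 368 mm⁴
  web: d = -2.4 mm → contributes +8 886 009 mm⁴
  top flange: d = 121.6 mm → contributes +83 170 097 mm⁴
  hole: d = -126.4 mm → contributes −4 070 818 mm⁴
Total I = 177 822 657 mm⁴.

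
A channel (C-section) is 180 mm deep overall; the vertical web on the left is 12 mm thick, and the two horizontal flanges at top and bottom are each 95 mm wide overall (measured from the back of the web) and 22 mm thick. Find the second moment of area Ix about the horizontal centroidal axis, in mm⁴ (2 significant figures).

Split into non-overlapping primitives; take the origin at the lower-left of the bounding box.
Web: 12 × 180, A = 2 160 mm², y = 90 mm, Ī = 5 832 000 mm⁴.
Top flange (beyond web): 83 × 22, A = 1 826 mm², y = 169 mm, Ī = 73 649 mm⁴.
Bottom flange (beyond web): 83 × 22, A = 1 826 mm², y = 11 mm, Ī = 73 649 mm⁴.
By symmetry the centroid is at mid-height, ȳ = 90 mm.
Transfer each piece to the horizontal centroidal axis using Ī + A·d² with d = y − 90:
  web: d = 0 mm → contributes +5 832 000 mm⁴
  top flange (beyond web): d = 79 mm → contributes +11 469 715 mm⁴
  bottom flange (beyond web): d = -79 mm → contributes +11 469 715 mm⁴
Total I = 28 771 429 mm⁴.

Ix ≈ 2.9 × 10⁷ mm⁴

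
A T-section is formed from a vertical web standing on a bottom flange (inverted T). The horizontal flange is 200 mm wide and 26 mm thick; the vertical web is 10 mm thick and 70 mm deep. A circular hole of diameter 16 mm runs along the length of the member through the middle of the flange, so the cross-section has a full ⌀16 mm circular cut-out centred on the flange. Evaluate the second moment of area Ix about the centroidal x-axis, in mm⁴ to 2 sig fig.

Ix ≈ 2.0 × 10⁶ mm⁴

Decompose the section into non-overlapping parts with the origin at the bottom-left of its bounding rectangle.
Flange: 200 × 26, A = 5 200 mm², y = 13 mm, Ī = 292 933 mm⁴.
Web: 10 × 70, A = 700 mm², y = 61 mm, Ī = 285 833 mm⁴.
Hole (subtracted): ⌀16, A = 201.1 mm², y = 13 mm, Ī = 3 217 mm⁴.
Centroid: ȳ = ΣA·y / ΣA = 18.9 mm.
Transfer each piece to the centroidal x-axis using Ī + A·d² with d = y − 18.9:
  flange: d = -5.896 mm → contributes +473 690 mm⁴
  web: d = 42.1 mm → contributes +1 526 766 mm⁴
  hole: d = -5.896 mm → contributes −10 206 mm⁴
Total I = 1 990 250 mm⁴.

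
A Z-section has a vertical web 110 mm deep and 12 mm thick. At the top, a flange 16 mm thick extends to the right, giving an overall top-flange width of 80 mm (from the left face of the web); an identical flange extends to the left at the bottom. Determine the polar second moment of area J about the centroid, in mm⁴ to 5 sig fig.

Treat the section as a set of non-overlapping primitives; coordinates are from the bounding-box lower-left.
Web: 12 × 110, A = 1 320 mm², y = 55 mm, Ī = 1 331 000 mm⁴.
Top flange (beyond web): 68 × 16, A = 1 088 mm², y = 102 mm, Ī = 23210.67 mm⁴.
Bottom flange (beyond web): 68 × 16, A = 1 088 mm², y = 8 mm, Ī = 23210.67 mm⁴.
Centroid: ȳ = ΣA·y / ΣA = 55 mm.
Transfer each piece to the centroidal x-axis using Ī + A·d² with d = y − 55:
  web: d = 0 mm → contributes +1 331 000 mm⁴
  top flange (beyond web): d = 47 mm → contributes +2 426 603 mm⁴
  bottom flange (beyond web): d = -47 mm → contributes +2 426 603 mm⁴
Total I = 6 184 205 mm⁴.
For the y-axis: x̄ = 74 mm.
Repeating about the centroidal y-axis gives I_y = 4 335 925 mm⁴.
Polar second moment: J = I_x + I_y = 10 520 131 mm⁴.

J ≈ 1.0520 × 10⁷ mm⁴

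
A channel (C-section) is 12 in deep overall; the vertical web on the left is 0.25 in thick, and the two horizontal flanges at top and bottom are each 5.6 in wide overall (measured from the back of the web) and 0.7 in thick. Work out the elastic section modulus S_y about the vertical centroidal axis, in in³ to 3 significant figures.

S_y ≈ 9.98 in³

Treat the section as a set of non-overlapping primitives; coordinates are from the bounding-box lower-left.
Web: 0.25 × 12, A = 3 in², x = 0.125 in, Ī = 0.015625 in⁴.
Top flange (beyond web): 5.35 × 0.7, A = 3.745 in², x = 2.925 in, Ī = 8.9326 in⁴.
Bottom flange (beyond web): 5.35 × 0.7, A = 3.745 in², x = 2.925 in, Ī = 8.9326 in⁴.
Centroid: x̄ = ΣA·x / ΣA = 2.1242 in.
Transfer each piece to the vertical centroidal axis using Ī + A·d² with d = x − 2.1242:
  web: d = -1.9992 in → contributes +12.006 in⁴
  top flange (beyond web): d = 0.80076 in → contributes +11.334 in⁴
  bottom flange (beyond web): d = 0.80076 in → contributes +11.334 in⁴
Total I = 34.674 in⁴.
Extreme fibre distance c = 3.4758 in; S = I/c = 9.9761 in³.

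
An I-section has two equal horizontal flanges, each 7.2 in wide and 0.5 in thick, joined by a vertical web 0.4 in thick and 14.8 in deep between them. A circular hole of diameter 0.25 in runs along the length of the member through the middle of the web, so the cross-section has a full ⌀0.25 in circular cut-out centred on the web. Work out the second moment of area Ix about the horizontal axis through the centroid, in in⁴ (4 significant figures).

Ix ≈ 529.6 in⁴

Decompose the section into non-overlapping parts with the origin at the bottom-left of its bounding rectangle.
Bottom flange: 7.2 × 0.5, A = 3.6 in², y = 0.25 in, Ī = 0.075 in⁴.
Web: 0.4 × 14.8, A = 5.92 in², y = 7.9 in, Ī = 108.06 in⁴.
Top flange: 7.2 × 0.5, A = 3.6 in², y = 15.55 in, Ī = 0.075 in⁴.
Hole (subtracted): ⌀0.25, A = 0.0490874 in², y = 7.9 in, Ī = 0.000191748 in⁴.
By symmetry the centroid is at mid-height, ȳ = 7.9 in.
Transfer each piece to the horizontal axis through the centroid using Ī + A·d² with d = y − 7.9:
  bottom flange: d = -7.65 in → contributes +210.756 in⁴
  web: d = 0 in → contributes +108.06 in⁴
  top flange: d = 7.65 in → contributes +210.756 in⁴
  hole: d = 0 in → contributes −0.000191748 in⁴
Total I = 529.572 in⁴.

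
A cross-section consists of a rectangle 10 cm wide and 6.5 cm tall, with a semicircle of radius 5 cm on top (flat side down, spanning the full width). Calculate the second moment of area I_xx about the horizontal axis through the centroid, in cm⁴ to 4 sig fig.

I_xx ≈ 1004 cm⁴

Treat the section as a set of non-overlapping primitives; coordinates are from the bounding-box lower-left.
Rectangular body: 10 × 6.5, A = 65 cm², y = 3.25 cm, Ī = 228.854 cm⁴.
Semicircular cap: semicircle r = 5, A = 39.2699 cm², y = 8.62207 cm, Ī = 68.5981 cm⁴.
Centroid: ȳ = ΣA·y / ΣA = 5.27322 cm.
Transfer each piece to the horizontal axis through the centroid using Ī + A·d² with d = y − 5.27322:
  rectangular body: d = -2.02322 cm → contributes +494.925 cm⁴
  semicircular cap: d = 3.34885 cm → contributes +509.002 cm⁴
Total I = 1003.93 cm⁴.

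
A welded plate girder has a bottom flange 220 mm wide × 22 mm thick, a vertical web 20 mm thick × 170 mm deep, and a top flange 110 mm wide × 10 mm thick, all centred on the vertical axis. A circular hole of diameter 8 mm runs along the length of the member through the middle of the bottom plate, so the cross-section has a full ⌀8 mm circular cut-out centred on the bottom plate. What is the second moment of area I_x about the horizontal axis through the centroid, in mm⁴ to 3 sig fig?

I_x ≈ 4.74 × 10⁷ mm⁴

Decompose the section into non-overlapping parts with the origin at the bottom-left of its bounding rectangle.
Bottom plate: 220 × 22, A = 4 840 mm², y = 11 mm, Ī = 195 213 mm⁴.
Web plate: 20 × 170, A = 3 400 mm², y = 107 mm, Ī = 8 188 333 mm⁴.
Top plate: 110 × 10, A = 1 100 mm², y = 197 mm, Ī = 9166.7 mm⁴.
Hole (subtracted): ⌀8, A = 50.265 mm², y = 11 mm, Ī = 201.06 mm⁴.
Centroid: ȳ = ΣA·y / ΣA = 68.16 mm.
Transfer each piece to the horizontal axis through the centroid using Ī + A·d² with d = y − 68.16:
  bottom plate: d = -57.16 mm → contributes +16 008 706 mm⁴
  web plate: d = 38.84 mm → contributes +13 317 423 mm⁴
  top plate: d = 128.84 mm → contributes +18 268 924 mm⁴
  hole: d = -57.16 mm → contributes −164 431 mm⁴
Total I = 47 430 622 mm⁴.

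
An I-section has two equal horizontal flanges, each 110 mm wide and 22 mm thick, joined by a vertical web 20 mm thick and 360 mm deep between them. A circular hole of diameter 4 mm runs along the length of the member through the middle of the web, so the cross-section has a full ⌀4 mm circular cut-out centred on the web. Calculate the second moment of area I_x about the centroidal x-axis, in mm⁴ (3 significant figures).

Treat the section as a set of non-overlapping primitives; coordinates are from the bounding-box lower-left.
Bottom flange: 110 × 22, A = 2 420 mm², y = 11 mm, Ī = 97 607 mm⁴.
Web: 20 × 360, A = 7 200 mm², y = 202 mm, Ī = 77 760 000 mm⁴.
Top flange: 110 × 22, A = 2 420 mm², y = 393 mm, Ī = 97 607 mm⁴.
Hole (subtracted): ⌀4, A = 12.566 mm², y = 202 mm, Ī = 12.566 mm⁴.
By symmetry the centroid is at mid-height, ȳ = 202 mm.
Transfer each piece to the centroidal x-axis using Ī + A·d² with d = y − 202:
  bottom flange: d = -191 mm → contributes +88 381 627 mm⁴
  web: d = 0 mm → contributes +77 760 000 mm⁴
  top flange: d = 191 mm → contributes +88 381 627 mm⁴
  hole: d = 0 mm → contributes −12.566 mm⁴
Total I = 254 523 241 mm⁴.

I_x ≈ 2.55 × 10⁸ mm⁴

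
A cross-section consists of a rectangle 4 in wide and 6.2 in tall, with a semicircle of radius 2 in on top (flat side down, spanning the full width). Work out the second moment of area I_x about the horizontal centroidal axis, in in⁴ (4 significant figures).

Decompose the section into non-overlapping parts with the origin at the bottom-left of its bounding rectangle.
Rectangular body: 4 × 6.2, A = 24.8 in², y = 3.1 in, Ī = 79.4427 in⁴.
Semicircular cap: semicircle r = 2, A = 6.28319 in², y = 7.04883 in, Ī = 1.75611 in⁴.
Centroid: ȳ = ΣA·y / ΣA = 3.89822 in.
Transfer each piece to the horizontal centroidal axis using Ī + A·d² with d = y − 3.89822:
  rectangular body: d = -0.79822 in → contributes +95.2441 in⁴
  semicircular cap: d = 3.15061 in → contributes +64.125 in⁴
Total I = 159.369 in⁴.

I_x ≈ 159.4 in⁴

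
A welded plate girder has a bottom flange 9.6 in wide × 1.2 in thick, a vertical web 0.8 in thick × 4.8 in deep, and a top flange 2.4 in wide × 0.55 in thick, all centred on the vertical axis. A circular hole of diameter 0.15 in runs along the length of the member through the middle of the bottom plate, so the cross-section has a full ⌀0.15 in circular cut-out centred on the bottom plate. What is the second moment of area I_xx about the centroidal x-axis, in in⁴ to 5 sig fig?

Decompose the section into non-overlapping parts with the origin at the bottom-left of its bounding rectangle.
Bottom plate: 9.6 × 1.2, A = 11.52 in², y = 0.6 in, Ī = 1.3824 in⁴.
Web plate: 0.8 × 4.8, A = 3.84 in², y = 3.6 in, Ī = 7.3728 in⁴.
Top plate: 2.4 × 0.55, A = 1.32 in², y = 6.275 in, Ī = 0.033275 in⁴.
Hole (subtracted): ⌀0.15, A = 0.01767146 in², y = 0.6 in, Ī = 0.00002485049 in⁴.
Centroid: ȳ = ΣA·y / ΣA = 1.740957 in.
Transfer each piece to the centroidal x-axis using Ī + A·d² with d = y − 1.740957:
  bottom plate: d = -1.140957 in → contributes +16.37894 in⁴
  web plate: d = 1.859043 in → contributes +20.644 in⁴
  top plate: d = 4.534043 in → contributes +27.16924 in⁴
  hole: d = -1.140957 in → contributes −0.02302925 in⁴
Total I = 64.16914 in⁴.

I_xx ≈ 64.169 in⁴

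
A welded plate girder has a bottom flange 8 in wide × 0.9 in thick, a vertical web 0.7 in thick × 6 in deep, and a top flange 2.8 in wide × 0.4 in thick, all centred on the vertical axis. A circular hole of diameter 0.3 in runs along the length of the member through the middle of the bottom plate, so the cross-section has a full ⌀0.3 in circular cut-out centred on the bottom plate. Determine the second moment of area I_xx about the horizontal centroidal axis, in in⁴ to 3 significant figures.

I_xx ≈ 74.0 in⁴

Treat the section as a set of non-overlapping primitives; coordinates are from the bounding-box lower-left.
Bottom plate: 8 × 0.9, A = 7.2 in², y = 0.45 in, Ī = 0.486 in⁴.
Web plate: 0.7 × 6, A = 4.2 in², y = 3.9 in, Ī = 12.6 in⁴.
Top plate: 2.8 × 0.4, A = 1.12 in², y = 7.1 in, Ī = 0.014933 in⁴.
Hole (subtracted): ⌀0.3, A = 0.070686 in², y = 0.45 in, Ī = 0.00039761 in⁴.
Centroid: ȳ = ΣA·y / ΣA = 2.2122 in.
Transfer each piece to the horizontal centroidal axis using Ī + A·d² with d = y − 2.2122:
  bottom plate: d = -1.7622 in → contributes +22.844 in⁴
  web plate: d = 1.6878 in → contributes +24.565 in⁴
  top plate: d = 4.8878 in → contributes +26.773 in⁴
  hole: d = -1.7622 in → contributes −0.2199 in⁴
Total I = 73.961 in⁴.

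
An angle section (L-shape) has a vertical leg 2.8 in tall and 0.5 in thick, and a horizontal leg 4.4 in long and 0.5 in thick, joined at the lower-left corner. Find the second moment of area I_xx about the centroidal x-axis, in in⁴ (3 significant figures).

Treat the section as a set of non-overlapping primitives; coordinates are from the bounding-box lower-left.
Vertical leg: 0.5 × 2.8, A = 1.4 in², y = 1.4 in, Ī = 0.91467 in⁴.
Horizontal leg (remainder): 3.9 × 0.5, A = 1.95 in², y = 0.25 in, Ī = 0.040625 in⁴.
Centroid: ȳ = ΣA·y / ΣA = 0.7306 in.
Transfer each piece to the centroidal x-axis using Ī + A·d² with d = y − 0.7306:
  vertical leg: d = 0.6694 in → contributes +1.542 in⁴
  horizontal leg (remainder): d = -0.4806 in → contributes +0.49102 in⁴
Total I = 2.033 in⁴.

I_xx ≈ 2.03 in⁴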